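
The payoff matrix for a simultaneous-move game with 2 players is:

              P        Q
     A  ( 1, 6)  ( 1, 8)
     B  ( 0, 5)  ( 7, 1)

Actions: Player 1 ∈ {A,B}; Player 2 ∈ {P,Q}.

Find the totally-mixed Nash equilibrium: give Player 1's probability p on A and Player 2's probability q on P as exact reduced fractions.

P1 indiff ⇒ q·1+(1-q)·1 = q·0+(1-q)·7 ⇒ q(1) = (1-q)(6) ⇒ q = 6/7
P2 indiff ⇒ p·6+(1-p)·5 = p·8+(1-p)·1 ⇒ p(-2) = (1-p)(-4) ⇒ p = 2/3

(p,q) = (2/3, 6/7)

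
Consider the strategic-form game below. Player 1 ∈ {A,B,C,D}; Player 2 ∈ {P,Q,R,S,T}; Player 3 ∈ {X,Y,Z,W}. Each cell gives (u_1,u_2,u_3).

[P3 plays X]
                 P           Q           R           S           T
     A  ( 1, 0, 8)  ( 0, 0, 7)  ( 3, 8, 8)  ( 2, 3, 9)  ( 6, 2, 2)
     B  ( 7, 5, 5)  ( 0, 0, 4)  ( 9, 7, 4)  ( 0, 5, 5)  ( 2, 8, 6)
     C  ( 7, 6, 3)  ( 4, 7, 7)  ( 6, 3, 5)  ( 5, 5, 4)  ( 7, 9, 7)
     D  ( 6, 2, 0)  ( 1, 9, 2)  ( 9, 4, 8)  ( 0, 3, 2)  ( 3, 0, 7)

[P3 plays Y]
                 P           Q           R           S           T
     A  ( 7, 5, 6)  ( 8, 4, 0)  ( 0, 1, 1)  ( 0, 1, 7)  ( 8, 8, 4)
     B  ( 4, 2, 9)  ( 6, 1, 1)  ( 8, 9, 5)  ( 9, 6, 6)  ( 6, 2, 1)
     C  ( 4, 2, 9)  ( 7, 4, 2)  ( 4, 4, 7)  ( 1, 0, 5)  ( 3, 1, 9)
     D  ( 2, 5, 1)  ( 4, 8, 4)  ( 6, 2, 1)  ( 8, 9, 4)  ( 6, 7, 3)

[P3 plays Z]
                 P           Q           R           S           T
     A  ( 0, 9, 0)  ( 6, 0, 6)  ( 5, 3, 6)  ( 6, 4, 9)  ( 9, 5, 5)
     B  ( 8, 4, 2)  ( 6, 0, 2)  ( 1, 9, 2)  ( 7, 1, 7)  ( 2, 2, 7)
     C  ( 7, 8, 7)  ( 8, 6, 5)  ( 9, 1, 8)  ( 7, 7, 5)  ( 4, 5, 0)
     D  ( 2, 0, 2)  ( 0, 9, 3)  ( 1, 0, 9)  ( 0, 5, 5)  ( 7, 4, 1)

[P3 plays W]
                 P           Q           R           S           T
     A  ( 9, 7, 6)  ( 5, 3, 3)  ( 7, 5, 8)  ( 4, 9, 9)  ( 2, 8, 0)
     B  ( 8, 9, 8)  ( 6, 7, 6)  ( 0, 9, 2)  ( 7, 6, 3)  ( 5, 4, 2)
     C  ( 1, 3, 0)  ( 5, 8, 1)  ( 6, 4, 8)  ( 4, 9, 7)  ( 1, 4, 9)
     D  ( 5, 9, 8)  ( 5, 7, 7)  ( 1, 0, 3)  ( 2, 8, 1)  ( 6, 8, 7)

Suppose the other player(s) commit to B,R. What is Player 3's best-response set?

argmax u_3 = {Y}

u_3(X vs B,R) = 4
u_3(Y vs B,R) = 5
u_3(Z vs B,R) = 2
u_3(W vs B,R) = 2
max payoff 5 at {Y}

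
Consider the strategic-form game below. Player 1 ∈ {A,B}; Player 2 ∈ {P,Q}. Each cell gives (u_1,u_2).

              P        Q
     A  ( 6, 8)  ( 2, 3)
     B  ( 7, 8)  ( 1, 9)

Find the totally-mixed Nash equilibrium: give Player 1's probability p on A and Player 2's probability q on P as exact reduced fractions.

(p,q) = (1/6, 1/2)

P1 indiff ⇒ q·6+(1-q)·2 = q·7+(1-q)·1 ⇒ q(-1) = (1-q)(-1) ⇒ q = 1/2
P2 indiff ⇒ p·8+(1-p)·8 = p·3+(1-p)·9 ⇒ p(5) = (1-p)(1) ⇒ p = 1/6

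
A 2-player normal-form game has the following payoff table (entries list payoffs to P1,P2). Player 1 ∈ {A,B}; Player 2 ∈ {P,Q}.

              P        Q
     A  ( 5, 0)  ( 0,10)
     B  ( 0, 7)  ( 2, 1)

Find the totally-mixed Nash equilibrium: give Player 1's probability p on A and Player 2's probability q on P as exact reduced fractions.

(p,q) = (3/8, 2/7)

P1 indiff ⇒ q·5+(1-q)·0 = q·0+(1-q)·2 ⇒ q(5) = (1-q)(2) ⇒ q = 2/7
P2 indiff ⇒ p·0+(1-p)·7 = p·10+(1-p)·1 ⇒ p(-10) = (1-p)(-6) ⇒ p = 3/8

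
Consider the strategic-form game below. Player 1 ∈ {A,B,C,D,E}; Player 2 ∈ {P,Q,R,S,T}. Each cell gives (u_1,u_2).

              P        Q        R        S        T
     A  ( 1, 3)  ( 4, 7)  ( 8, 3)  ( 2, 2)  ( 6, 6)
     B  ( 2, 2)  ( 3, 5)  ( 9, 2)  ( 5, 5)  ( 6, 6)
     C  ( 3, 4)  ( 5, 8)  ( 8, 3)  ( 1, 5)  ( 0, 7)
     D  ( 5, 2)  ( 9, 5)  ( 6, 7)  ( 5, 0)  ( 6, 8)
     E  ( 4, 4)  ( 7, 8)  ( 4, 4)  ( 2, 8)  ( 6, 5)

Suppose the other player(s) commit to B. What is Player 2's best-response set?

P2 best: {T}

u_2(P vs B) = 2
u_2(Q vs B) = 5
u_2(R vs B) = 2
u_2(S vs B) = 5
u_2(T vs B) = 6
max payoff 6 at {T}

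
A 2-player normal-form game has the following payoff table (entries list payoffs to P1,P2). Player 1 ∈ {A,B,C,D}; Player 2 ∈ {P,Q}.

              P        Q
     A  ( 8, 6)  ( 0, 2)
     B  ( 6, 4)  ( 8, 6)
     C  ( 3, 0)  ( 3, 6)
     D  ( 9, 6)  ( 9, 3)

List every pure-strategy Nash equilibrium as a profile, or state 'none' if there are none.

NE set: (D,P)

(A,P): not NE [P1→D gives 9>8]
(A,Q): not NE [P1→D gives 9>0; P2→P gives 6>2]
(B,P): not NE [P1→D gives 9>6; P2→Q gives 6>4]
(B,Q): not NE [P1→D gives 9>8]
(C,P): not NE [P1→D gives 9>3; P2→Q gives 6>0]
(C,Q): not NE [P1→D gives 9>3]
(D,P): NE
(D,Q): not NE [P2→P gives 6>3]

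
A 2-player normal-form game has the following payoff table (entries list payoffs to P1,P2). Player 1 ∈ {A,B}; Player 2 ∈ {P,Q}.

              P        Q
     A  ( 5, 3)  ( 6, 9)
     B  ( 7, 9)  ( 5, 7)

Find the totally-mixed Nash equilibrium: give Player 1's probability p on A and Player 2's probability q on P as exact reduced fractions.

(p,q) = (1/4, 1/3)

P1 indiff ⇒ q·5+(1-q)·6 = q·7+(1-q)·5 ⇒ q(-2) = (1-q)(-1) ⇒ q = 1/3
P2 indiff ⇒ p·3+(1-p)·9 = p·9+(1-p)·7 ⇒ p(-6) = (1-p)(-2) ⇒ p = 1/4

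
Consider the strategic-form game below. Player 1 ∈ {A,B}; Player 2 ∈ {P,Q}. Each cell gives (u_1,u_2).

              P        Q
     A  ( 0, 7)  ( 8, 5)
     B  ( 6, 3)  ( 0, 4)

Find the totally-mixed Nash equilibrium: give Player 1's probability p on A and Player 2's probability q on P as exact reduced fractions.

P1 indiff ⇒ q·0+(1-q)·8 = q·6+(1-q)·0 ⇒ q(-6) = (1-q)(-8) ⇒ q = 4/7
P2 indiff ⇒ p·7+(1-p)·3 = p·5+(1-p)·4 ⇒ p(2) = (1-p)(1) ⇒ p = 1/3

P1 mixes 1/3 on A; P2 mixes 4/7 on P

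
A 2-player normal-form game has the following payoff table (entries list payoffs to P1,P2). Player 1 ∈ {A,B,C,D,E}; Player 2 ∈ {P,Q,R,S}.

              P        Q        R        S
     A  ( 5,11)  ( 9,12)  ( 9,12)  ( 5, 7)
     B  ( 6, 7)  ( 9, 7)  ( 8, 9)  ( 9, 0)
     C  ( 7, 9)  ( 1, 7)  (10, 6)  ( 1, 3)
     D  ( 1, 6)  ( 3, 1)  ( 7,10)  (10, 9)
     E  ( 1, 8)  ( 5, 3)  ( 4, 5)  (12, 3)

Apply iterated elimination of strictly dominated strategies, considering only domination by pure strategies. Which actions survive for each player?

P2 drop S (R beats it: A:12>7 B:9>0 C:6>3 D:10>9 E:5>3)
P1 drop D (A beats it: P:5>1 Q:9>3 R:9>7)
P1 drop E (A beats it: P:5>1 Q:9>5 R:9>4)
P1→{A,B,C} P2→{P,Q,R}

Remaining: P1:{A,B,C} P2:{P,Q,R}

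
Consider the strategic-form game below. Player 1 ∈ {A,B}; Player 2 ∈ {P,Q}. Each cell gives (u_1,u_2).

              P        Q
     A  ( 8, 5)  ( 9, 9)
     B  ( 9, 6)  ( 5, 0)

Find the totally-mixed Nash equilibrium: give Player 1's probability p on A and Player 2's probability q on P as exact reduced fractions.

P1 indiff ⇒ q·8+(1-q)·9 = q·9+(1-q)·5 ⇒ q(-1) = (1-q)(-4) ⇒ q = 4/5
P2 indiff ⇒ p·5+(1-p)·6 = p·9+(1-p)·0 ⇒ p(-4) = (1-p)(-6) ⇒ p = 3/5

P1 mixes 3/5 on A; P2 mixes 4/5 on P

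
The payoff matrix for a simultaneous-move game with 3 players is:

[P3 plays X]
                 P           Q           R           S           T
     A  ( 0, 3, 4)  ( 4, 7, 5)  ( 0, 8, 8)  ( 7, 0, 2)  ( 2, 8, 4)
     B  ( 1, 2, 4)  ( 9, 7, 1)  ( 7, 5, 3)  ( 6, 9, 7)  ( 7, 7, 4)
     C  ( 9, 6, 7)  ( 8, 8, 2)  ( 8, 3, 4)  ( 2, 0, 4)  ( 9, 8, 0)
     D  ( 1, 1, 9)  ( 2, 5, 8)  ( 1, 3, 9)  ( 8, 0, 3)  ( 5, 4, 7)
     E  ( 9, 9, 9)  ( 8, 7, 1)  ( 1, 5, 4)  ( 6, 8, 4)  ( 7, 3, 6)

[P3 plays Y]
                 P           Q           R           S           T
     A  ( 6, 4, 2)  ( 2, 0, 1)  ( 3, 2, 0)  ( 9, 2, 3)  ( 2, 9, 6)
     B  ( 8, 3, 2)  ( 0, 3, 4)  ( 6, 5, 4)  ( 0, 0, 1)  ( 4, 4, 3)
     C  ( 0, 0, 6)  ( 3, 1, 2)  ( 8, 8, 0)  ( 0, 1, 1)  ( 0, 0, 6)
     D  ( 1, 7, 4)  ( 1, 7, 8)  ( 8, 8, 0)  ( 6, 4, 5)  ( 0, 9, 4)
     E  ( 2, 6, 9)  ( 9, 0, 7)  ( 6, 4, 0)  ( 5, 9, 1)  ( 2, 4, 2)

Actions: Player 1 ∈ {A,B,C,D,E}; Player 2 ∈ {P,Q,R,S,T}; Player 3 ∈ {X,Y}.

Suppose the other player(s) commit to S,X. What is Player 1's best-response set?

u_1(A vs S,X) = 7
u_1(B vs S,X) = 6
u_1(C vs S,X) = 2
u_1(D vs S,X) = 8
u_1(E vs S,X) = 6
max payoff 8 at {D}

argmax u_1 = {D}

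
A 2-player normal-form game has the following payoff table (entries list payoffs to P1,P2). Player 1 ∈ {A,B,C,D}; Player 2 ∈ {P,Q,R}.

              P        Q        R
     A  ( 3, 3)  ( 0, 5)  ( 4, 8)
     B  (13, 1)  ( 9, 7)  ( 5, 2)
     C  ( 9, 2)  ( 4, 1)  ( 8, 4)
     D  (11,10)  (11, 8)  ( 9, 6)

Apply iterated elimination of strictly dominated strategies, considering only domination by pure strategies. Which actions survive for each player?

P1 drop A (B beats it: P:13>3 Q:9>0 R:5>4)
P1 drop C (D beats it: P:11>9 Q:11>4 R:9>8)
P2 drop R (Q beats it: B:7>2 D:8>6)
P1→{B,D} P2→{P,Q}

Survivors P1:{B,D} P2:{P,Q}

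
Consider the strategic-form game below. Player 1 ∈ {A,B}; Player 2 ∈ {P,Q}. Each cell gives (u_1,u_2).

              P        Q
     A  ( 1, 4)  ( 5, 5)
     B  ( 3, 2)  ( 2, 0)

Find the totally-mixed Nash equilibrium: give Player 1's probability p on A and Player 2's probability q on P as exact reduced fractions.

P1 mixes 2/3 on A; P2 mixes 3/5 on P

P1 indiff ⇒ q·1+(1-q)·5 = q·3+(1-q)·2 ⇒ q(-2) = (1-q)(-3) ⇒ q = 3/5
P2 indiff ⇒ p·4+(1-p)·2 = p·5+(1-p)·0 ⇒ p(-1) = (1-p)(-2) ⇒ p = 2/3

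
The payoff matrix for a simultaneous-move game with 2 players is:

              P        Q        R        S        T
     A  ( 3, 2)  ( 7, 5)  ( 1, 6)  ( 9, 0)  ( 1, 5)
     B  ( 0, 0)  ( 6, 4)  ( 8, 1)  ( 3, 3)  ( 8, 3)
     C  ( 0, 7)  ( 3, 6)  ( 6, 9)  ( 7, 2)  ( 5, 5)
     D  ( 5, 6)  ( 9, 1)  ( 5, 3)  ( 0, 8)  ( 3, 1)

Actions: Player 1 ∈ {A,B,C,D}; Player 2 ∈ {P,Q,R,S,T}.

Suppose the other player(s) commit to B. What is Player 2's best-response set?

P2 best: {Q}

u_2(P vs B) = 0
u_2(Q vs B) = 4
u_2(R vs B) = 1
u_2(S vs B) = 3
u_2(T vs B) = 3
max payoff 4 at {Q}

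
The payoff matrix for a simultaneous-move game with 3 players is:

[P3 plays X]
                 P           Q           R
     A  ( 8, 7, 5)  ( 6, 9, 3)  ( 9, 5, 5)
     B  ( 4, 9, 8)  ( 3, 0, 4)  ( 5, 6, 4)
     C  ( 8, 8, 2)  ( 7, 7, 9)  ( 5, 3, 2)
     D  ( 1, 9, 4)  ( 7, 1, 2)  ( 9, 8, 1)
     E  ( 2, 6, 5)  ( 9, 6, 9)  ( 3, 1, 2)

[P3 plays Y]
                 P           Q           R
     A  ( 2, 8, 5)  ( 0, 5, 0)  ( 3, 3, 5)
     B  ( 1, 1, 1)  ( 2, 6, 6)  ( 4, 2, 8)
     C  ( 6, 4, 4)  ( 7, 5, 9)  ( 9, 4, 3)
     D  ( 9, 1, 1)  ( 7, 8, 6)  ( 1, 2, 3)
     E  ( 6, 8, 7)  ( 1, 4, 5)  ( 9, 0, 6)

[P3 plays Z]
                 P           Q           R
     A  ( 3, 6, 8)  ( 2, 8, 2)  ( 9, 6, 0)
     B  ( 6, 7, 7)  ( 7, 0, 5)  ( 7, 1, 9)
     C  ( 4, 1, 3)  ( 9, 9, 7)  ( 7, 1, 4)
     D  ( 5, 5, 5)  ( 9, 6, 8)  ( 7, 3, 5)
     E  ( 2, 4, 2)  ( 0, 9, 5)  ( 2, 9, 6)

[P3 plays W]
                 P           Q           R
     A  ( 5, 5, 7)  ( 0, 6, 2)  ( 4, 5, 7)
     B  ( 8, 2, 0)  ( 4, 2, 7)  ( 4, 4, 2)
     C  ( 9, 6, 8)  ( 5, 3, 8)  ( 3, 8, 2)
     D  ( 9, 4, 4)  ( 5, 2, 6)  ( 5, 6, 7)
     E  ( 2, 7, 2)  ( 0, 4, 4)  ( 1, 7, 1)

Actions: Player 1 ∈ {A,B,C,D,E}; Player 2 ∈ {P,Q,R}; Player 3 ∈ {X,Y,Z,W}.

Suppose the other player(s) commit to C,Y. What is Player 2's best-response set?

P2 best: {Q}

u_2(P vs C,Y) = 4
u_2(Q vs C,Y) = 5
u_2(R vs C,Y) = 4
max payoff 5 at {Q}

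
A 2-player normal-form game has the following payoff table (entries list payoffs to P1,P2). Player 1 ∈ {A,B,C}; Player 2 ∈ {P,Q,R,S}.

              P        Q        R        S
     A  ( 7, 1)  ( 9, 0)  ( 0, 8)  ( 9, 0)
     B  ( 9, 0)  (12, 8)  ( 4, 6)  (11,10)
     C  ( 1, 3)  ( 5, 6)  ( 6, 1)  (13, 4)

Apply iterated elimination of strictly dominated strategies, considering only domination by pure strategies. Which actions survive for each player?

Remaining: P1:{B,C} P2:{Q,S}

P1 drop A (B beats it: P:9>7 Q:12>9 R:4>0 S:11>9)
P2 drop P (Q beats it: B:8>0 C:6>3)
P2 drop R (Q beats it: B:8>6 C:6>1)
P1→{B,C} P2→{Q,S}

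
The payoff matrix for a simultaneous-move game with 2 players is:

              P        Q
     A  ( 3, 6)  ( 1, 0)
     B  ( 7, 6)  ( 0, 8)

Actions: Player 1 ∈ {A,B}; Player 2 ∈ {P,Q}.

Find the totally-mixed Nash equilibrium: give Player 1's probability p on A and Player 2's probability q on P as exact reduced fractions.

(p,q) = (1/4, 1/5)

P1 indiff ⇒ q·3+(1-q)·1 = q·7+(1-q)·0 ⇒ q(-4) = (1-q)(-1) ⇒ q = 1/5
P2 indiff ⇒ p·6+(1-p)·6 = p·0+(1-p)·8 ⇒ p(6) = (1-p)(2) ⇒ p = 1/4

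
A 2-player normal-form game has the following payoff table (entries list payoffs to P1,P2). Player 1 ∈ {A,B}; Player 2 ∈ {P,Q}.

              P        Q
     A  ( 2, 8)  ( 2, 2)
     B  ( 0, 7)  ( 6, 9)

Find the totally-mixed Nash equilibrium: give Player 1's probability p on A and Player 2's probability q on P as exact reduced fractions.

(p,q) = (1/4, 2/3)

P1 indiff ⇒ q·2+(1-q)·2 = q·0+(1-q)·6 ⇒ q(2) = (1-q)(4) ⇒ q = 2/3
P2 indiff ⇒ p·8+(1-p)·7 = p·2+(1-p)·9 ⇒ p(6) = (1-p)(2) ⇒ p = 1/4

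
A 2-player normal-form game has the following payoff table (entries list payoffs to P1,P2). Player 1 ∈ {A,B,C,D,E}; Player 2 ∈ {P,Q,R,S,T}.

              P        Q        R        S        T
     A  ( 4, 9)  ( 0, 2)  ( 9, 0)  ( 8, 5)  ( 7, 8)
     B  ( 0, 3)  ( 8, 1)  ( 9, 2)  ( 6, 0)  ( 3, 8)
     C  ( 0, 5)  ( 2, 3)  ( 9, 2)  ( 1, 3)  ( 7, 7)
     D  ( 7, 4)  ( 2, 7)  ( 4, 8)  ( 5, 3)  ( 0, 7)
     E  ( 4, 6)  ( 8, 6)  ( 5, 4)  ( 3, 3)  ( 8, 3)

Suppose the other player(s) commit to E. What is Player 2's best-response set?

u_2(P vs E) = 6
u_2(Q vs E) = 6
u_2(R vs E) = 4
u_2(S vs E) = 3
u_2(T vs E) = 3
max payoff 6 at {P,Q}

argmax u_2 = {P,Q}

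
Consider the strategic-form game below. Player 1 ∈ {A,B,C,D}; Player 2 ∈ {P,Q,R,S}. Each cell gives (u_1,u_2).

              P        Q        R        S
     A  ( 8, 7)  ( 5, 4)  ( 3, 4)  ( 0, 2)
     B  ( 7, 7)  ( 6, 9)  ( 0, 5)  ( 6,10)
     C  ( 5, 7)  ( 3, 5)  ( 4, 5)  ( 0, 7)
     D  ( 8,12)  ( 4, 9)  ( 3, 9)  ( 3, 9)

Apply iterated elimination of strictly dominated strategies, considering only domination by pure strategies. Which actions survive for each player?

Remaining: P1:{A,B,D} P2:{P,Q,S}

P2 drop R (P beats it: A:7>4 B:7>5 C:7>5 D:12>9)
P1 drop C (B beats it: P:7>5 Q:6>3 S:6>0)
P1→{A,B,D} P2→{P,Q,S}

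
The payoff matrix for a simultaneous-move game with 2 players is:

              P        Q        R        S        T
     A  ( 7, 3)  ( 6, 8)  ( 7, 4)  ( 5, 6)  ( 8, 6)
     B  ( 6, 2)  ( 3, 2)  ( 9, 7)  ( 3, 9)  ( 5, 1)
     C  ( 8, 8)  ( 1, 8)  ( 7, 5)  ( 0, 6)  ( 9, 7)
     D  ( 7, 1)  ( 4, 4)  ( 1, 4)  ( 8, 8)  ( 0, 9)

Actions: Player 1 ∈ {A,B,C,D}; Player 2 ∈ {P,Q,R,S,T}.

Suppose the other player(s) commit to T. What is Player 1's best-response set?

P1 best: {C}

u_1(A vs T) = 8
u_1(B vs T) = 5
u_1(C vs T) = 9
u_1(D vs T) = 0
max payoff 9 at {C}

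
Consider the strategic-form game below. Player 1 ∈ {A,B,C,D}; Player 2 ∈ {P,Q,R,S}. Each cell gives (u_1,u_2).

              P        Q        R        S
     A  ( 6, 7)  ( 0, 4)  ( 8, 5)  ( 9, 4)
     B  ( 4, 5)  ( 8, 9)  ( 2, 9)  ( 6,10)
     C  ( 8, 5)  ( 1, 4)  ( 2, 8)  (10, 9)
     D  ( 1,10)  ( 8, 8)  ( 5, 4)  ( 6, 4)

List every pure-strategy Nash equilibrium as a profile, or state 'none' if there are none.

Nash profiles: (C,S)

(A,P): not NE [P1→C gives 8>6]
(A,Q): not NE [P1→D gives 8>0; P2→P gives 7>4]
(A,R): not NE [P2→P gives 7>5]
(A,S): not NE [P1→C gives 10>9; P2→P gives 7>4]
(B,P): not NE [P1→C gives 8>4; P2→S gives 10>5]
(B,Q): not NE [P2→S gives 10>9]
(B,R): not NE [P1→A gives 8>2; P2→S gives 10>9]
(B,S): not NE [P1→C gives 10>6]
(C,P): not NE [P2→S gives 9>5]
(C,Q): not NE [P1→D gives 8>1; P2→S gives 9>4]
(C,R): not NE [P1→A gives 8>2; P2→S gives 9>8]
(C,S): NE
(D,P): not NE [P1→C gives 8>1]
(D,Q): not NE [P2→P gives 10>8]
(D,R): not NE [P1→A gives 8>5; P2→P gives 10>4]
(D,S): not NE [P1→C gives 10>6; P2→P gives 10>4]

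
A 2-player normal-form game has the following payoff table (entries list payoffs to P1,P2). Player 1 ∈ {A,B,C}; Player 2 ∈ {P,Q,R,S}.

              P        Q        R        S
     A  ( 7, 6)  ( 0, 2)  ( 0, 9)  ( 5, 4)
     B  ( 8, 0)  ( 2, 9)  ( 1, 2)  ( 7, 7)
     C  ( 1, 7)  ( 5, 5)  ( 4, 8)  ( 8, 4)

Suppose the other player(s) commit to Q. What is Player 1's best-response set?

u_1(A vs Q) = 0
u_1(B vs Q) = 2
u_1(C vs Q) = 5
max payoff 5 at {C}

argmax u_1 = {C}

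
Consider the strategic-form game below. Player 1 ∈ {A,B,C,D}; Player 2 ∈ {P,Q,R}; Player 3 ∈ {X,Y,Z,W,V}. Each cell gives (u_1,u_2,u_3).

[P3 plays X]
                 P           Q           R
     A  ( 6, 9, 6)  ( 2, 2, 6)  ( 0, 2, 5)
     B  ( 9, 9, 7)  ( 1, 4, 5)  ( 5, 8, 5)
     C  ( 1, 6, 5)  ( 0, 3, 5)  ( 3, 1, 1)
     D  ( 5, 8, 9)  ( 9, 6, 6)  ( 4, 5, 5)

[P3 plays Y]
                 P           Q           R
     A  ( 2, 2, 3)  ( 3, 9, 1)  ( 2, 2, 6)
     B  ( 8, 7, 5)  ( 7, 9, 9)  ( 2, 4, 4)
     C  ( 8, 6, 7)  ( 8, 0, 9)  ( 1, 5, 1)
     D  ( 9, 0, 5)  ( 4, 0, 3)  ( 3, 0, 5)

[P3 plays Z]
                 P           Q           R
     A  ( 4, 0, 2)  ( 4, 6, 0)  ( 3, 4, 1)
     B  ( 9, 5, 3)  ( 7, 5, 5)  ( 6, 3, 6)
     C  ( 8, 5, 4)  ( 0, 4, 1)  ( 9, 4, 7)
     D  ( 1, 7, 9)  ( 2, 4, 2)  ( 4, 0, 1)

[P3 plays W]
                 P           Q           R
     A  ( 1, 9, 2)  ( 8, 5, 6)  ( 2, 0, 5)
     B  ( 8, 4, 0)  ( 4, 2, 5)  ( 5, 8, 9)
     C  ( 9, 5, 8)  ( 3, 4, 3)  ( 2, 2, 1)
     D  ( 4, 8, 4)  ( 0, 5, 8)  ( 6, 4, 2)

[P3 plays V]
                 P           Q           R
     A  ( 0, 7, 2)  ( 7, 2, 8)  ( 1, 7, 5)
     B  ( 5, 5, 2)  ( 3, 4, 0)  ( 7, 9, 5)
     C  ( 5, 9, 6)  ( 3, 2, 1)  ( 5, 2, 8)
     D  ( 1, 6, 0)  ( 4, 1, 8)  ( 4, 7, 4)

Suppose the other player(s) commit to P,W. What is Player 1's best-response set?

P1 best: {C}

u_1(A vs P,W) = 1
u_1(B vs P,W) = 8
u_1(C vs P,W) = 9
u_1(D vs P,W) = 4
max payoff 9 at {C}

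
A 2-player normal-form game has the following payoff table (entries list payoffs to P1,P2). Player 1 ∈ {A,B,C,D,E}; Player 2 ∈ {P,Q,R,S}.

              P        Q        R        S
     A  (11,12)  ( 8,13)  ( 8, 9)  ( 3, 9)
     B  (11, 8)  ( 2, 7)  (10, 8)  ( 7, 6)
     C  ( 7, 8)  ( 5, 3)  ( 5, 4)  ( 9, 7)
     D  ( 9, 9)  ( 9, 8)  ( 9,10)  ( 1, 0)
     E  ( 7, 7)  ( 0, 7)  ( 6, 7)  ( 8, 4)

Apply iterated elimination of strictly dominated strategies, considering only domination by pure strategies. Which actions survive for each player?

Remaining: P1:{A,B,D} P2:{P,Q,R}

P2 drop S (P beats it: A:12>9 B:8>6 C:8>7 D:9>0 E:7>4)
P1 drop C (A beats it: P:11>7 Q:8>5 R:8>5)
P1 drop E (A beats it: P:11>7 Q:8>0 R:8>6)
P1→{A,B,D} P2→{P,Q,R}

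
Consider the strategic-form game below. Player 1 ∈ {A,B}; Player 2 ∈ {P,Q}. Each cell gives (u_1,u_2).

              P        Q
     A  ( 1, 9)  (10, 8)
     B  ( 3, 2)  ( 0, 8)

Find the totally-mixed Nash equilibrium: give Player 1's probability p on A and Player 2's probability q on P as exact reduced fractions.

P1 mixes 6/7 on A; P2 mixes 5/6 on P

P1 indiff ⇒ q·1+(1-q)·10 = q·3+(1-q)·0 ⇒ q(-2) = (1-q)(-10) ⇒ q = 5/6
P2 indiff ⇒ p·9+(1-p)·2 = p·8+(1-p)·8 ⇒ p(1) = (1-p)(6) ⇒ p = 6/7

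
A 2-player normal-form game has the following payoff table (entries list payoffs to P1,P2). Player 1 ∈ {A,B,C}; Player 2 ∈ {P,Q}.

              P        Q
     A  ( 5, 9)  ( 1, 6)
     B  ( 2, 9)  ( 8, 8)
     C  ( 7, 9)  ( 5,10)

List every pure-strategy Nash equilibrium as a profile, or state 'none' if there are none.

(A,P): not NE [P1→C gives 7>5]
(A,Q): not NE [P1→B gives 8>1; P2→P gives 9>6]
(B,P): not NE [P1→C gives 7>2]
(B,Q): not NE [P2→P gives 9>8]
(C,P): not NE [P2→Q gives 10>9]
(C,Q): not NE [P1→B gives 8>5]

Equilibria: none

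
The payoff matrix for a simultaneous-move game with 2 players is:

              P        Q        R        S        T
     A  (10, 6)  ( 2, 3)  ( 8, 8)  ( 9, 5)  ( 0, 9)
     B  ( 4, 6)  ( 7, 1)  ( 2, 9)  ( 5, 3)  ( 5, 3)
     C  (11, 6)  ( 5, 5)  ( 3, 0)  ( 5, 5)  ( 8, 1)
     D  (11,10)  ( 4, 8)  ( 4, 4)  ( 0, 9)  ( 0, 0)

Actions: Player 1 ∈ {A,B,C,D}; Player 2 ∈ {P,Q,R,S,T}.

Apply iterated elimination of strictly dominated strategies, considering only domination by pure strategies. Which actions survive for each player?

P2 drop Q (P beats it: A:6>3 B:6>1 C:6>5 D:10>8)
P2 drop S (P beats it: A:6>5 B:6>3 C:6>5 D:10>9)
P1 drop B (C beats it: P:11>4 R:3>2 T:8>5)
P1→{A,C,D} P2→{P,R,T}

Remaining: P1:{A,C,D} P2:{P,R,T}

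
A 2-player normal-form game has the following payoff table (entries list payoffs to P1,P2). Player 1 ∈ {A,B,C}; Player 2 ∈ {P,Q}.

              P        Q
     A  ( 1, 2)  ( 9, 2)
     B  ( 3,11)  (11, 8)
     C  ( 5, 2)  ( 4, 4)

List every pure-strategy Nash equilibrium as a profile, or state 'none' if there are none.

(A,P): not NE [P1→C gives 5>1]
(A,Q): not NE [P1→B gives 11>9]
(B,P): not NE [P1→C gives 5>3]
(B,Q): not NE [P2→P gives 11>8]
(C,P): not NE [P2→Q gives 4>2]
(C,Q): not NE [P1→B gives 11>4]

No pure NE.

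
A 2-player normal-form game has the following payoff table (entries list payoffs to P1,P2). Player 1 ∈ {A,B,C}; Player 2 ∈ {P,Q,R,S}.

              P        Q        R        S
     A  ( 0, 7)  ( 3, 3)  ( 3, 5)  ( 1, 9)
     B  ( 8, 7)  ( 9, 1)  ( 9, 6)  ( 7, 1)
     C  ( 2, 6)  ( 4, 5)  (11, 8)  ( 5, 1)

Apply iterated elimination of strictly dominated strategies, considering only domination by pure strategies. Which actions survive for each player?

IESDS → P1:{B,C} P2:{P,R}

P1 drop A (B beats it: P:8>0 Q:9>3 R:9>3 S:7>1)
P2 drop Q (P beats it: B:7>1 C:6>5)
P2 drop S (P beats it: B:7>1 C:6>1)
P1→{B,C} P2→{P,R}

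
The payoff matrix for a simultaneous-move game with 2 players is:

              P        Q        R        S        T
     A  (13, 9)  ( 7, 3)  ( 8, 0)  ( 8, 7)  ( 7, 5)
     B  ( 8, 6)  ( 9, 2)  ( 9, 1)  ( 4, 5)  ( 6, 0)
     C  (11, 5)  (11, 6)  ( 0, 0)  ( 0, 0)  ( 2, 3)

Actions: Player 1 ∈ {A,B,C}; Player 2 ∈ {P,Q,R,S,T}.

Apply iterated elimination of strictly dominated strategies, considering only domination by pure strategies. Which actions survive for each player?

Remaining: P1:{A,C} P2:{P,Q}

P2 drop R (P beats it: A:9>0 B:6>1 C:5>0)
P2 drop S (P beats it: A:9>7 B:6>5 C:5>0)
P2 drop T (P beats it: A:9>5 B:6>0 C:5>3)
P1 drop B (C beats it: P:11>8 Q:11>9)
P1→{A,C} P2→{P,Q}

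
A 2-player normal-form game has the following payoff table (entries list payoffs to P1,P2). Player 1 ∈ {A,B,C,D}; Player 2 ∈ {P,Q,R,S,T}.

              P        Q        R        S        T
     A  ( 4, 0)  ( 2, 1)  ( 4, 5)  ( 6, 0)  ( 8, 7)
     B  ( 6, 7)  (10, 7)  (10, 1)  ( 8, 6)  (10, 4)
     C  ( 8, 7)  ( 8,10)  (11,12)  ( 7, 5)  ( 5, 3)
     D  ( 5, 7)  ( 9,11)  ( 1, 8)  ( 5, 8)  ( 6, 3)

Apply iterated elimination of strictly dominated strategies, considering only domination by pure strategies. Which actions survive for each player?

P1 drop A (B beats it: P:6>4 Q:10>2 R:10>4 S:8>6 T:10>8)
P1 drop D (B beats it: P:6>5 Q:10>9 R:10>1 S:8>5 T:10>6)
P2 drop S (P beats it: B:7>6 C:7>5)
P2 drop T (P beats it: B:7>4 C:7>3)
P1→{B,C} P2→{P,Q,R}

IESDS → P1:{B,C} P2:{P,Q,R}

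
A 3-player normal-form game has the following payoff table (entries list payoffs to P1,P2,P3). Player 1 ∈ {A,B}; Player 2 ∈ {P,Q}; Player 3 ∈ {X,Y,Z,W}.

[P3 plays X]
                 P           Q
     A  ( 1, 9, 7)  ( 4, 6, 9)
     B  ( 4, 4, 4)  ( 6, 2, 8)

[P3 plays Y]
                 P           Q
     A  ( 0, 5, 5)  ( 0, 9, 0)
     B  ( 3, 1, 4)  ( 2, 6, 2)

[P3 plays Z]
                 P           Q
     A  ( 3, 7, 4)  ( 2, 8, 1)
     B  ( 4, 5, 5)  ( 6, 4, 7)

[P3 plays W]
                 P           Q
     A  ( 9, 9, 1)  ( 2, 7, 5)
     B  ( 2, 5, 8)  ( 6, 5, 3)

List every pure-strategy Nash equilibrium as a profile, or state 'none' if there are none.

(A,P,X): not NE [P1→B gives 4>1]
(A,P,Y): not NE [P1→B gives 3>0; P2→Q gives 9>5; P3→X gives 7>5]
(A,P,Z): not NE [P1→B gives 4>3; P2→Q gives 8>7; P3→X gives 7>4]
(A,P,W): not NE [P3→X gives 7>1]
(A,Q,X): not NE [P1→B gives 6>4; P2→P gives 9>6]
(A,Q,Y): not NE [P1→B gives 2>0; P3→X gives 9>0]
(A,Q,Z): not NE [P1→B gives 6>2; P3→X gives 9>1]
(A,Q,W): not NE [P1→B gives 6>2; P2→P gives 9>7; P3→X gives 9>5]
(B,P,X): not NE [P3→W gives 8>4]
(B,P,Y): not NE [P2→Q gives 6>1; P3→W gives 8>4]
(B,P,Z): not NE [P3→W gives 8>5]
(B,P,W): not NE [P1→A gives 9>2]
(B,Q,X): not NE [P2→P gives 4>2]
(B,Q,Y): not NE [P3→X gives 8>2]
(B,Q,Z): not NE [P2→P gives 5>4; P3→X gives 8>7]
(B,Q,W): not NE [P3→X gives 8>3]

Equilibria: none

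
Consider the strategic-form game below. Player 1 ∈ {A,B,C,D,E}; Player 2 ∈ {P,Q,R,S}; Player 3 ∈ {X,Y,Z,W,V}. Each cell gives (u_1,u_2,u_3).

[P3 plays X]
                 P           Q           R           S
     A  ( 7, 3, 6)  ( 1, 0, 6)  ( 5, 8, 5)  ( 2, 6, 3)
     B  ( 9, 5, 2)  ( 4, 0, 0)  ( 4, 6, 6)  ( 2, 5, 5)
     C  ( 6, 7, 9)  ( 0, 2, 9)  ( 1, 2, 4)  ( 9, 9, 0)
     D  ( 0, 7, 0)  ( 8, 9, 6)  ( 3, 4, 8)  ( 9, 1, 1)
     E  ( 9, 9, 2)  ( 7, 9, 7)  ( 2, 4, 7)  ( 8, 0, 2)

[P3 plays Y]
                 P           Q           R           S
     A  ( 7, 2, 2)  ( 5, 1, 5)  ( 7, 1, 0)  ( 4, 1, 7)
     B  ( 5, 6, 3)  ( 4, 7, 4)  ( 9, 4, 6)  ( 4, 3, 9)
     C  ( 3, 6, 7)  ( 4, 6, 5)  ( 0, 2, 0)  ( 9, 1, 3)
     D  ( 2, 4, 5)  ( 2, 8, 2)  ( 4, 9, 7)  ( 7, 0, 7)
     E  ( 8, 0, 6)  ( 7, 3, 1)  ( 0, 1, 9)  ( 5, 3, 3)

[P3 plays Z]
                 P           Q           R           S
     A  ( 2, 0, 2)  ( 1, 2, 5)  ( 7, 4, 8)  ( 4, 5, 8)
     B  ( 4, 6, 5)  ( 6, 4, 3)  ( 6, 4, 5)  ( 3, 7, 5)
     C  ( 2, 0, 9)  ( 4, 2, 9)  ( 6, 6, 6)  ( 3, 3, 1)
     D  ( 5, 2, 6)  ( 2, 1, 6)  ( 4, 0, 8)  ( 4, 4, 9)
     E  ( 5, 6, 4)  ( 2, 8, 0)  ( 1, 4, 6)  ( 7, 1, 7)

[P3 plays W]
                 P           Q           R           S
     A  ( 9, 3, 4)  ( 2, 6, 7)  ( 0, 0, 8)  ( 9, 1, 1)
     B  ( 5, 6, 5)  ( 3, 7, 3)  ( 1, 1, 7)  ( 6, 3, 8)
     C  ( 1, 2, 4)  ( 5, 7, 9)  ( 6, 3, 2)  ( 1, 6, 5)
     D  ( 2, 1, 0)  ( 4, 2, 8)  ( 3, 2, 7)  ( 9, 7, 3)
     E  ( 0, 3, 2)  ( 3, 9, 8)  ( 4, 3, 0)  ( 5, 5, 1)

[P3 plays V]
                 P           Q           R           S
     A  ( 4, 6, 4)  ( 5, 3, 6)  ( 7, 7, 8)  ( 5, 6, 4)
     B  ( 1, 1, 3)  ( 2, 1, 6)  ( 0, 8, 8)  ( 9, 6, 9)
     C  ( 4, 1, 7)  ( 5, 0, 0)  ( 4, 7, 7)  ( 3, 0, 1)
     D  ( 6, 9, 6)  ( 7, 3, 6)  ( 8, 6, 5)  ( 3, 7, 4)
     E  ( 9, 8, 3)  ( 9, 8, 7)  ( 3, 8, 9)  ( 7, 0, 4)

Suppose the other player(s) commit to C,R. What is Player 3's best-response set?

u_3(X vs C,R) = 4
u_3(Y vs C,R) = 0
u_3(Z vs C,R) = 6
u_3(W vs C,R) = 2
u_3(V vs C,R) = 7
max payoff 7 at {V}

BR_3 = {V}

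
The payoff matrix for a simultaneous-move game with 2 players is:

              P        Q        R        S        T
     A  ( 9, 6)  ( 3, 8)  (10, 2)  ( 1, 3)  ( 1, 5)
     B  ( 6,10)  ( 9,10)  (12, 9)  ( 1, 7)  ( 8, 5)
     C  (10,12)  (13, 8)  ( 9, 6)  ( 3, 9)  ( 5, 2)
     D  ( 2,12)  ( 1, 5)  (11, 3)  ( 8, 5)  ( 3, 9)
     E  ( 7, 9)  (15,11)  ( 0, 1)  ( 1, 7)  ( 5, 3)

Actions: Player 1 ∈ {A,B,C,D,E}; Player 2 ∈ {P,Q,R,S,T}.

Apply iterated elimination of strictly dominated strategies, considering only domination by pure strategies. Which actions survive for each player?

Survivors P1:{C,E} P2:{P,Q}

P2 drop R (P beats it: A:6>2 B:10>9 C:12>6 D:12>3 E:9>1)
P1 drop A (C beats it: P:10>9 Q:13>3 S:3>1 T:5>1)
P2 drop S (P beats it: B:10>7 C:12>9 D:12>5 E:9>7)
P1 drop D (B beats it: P:6>2 Q:9>1 T:8>3)
P2 drop T (P beats it: B:10>5 C:12>2 E:9>3)
P1 drop B (C beats it: P:10>6 Q:13>9)
P1→{C,E} P2→{P,Q}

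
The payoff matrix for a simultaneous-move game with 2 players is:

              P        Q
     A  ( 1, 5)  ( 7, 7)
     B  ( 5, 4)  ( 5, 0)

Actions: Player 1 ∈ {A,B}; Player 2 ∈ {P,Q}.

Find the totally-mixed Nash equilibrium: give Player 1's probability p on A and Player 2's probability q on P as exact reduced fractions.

P1 mixes 2/3 on A; P2 mixes 1/3 on P

P1 indiff ⇒ q·1+(1-q)·7 = q·5+(1-q)·5 ⇒ q(-4) = (1-q)(-2) ⇒ q = 1/3
P2 indiff ⇒ p·5+(1-p)·4 = p·7+(1-p)·0 ⇒ p(-2) = (1-p)(-4) ⇒ p = 2/3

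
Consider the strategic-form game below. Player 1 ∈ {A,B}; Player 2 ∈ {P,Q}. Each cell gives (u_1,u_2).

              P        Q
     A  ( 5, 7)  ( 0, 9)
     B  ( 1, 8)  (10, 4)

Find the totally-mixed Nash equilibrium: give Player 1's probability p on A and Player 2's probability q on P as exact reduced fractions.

P1 indiff ⇒ q·5+(1-q)·0 = q·1+(1-q)·10 ⇒ q(4) = (1-q)(10) ⇒ q = 5/7
P2 indiff ⇒ p·7+(1-p)·8 = p·9+(1-p)·4 ⇒ p(-2) = (1-p)(-4) ⇒ p = 2/3

(p,q) = (2/3, 5/7)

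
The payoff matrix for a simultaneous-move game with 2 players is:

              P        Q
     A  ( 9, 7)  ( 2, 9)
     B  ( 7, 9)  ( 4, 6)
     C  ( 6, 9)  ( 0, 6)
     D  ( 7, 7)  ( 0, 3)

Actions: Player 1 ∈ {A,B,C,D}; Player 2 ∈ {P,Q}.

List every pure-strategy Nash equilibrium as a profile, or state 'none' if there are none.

PSNE: ∅

(A,P): not NE [P2→Q gives 9>7]
(A,Q): not NE [P1→B gives 4>2]
(B,P): not NE [P1→A gives 9>7]
(B,Q): not NE [P2→P gives 9>6]
(C,P): not NE [P1→A gives 9>6]
(C,Q): not NE [P1→B gives 4>0; P2→P gives 9>6]
(D,P): not NE [P1→A gives 9>7]
(D,Q): not NE [P1→B gives 4>0; P2→P gives 7>3]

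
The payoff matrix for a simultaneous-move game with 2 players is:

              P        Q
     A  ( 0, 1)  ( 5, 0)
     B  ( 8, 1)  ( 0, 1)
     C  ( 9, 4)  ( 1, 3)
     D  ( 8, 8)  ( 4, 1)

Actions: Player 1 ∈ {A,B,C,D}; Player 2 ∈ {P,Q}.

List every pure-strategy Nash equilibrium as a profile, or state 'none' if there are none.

NE set: (C,P)

(A,P): not NE [P1→C gives 9>0]
(A,Q): not NE [P2→P gives 1>0]
(B,P): not NE [P1→C gives 9>8]
(B,Q): not NE [P1→A gives 5>0]
(C,P): NE
(C,Q): not NE [P1→A gives 5>1; P2→P gives 4>3]
(D,P): not NE [P1→C gives 9>8]
(D,Q): not NE [P1→A gives 5>4; P2→P gives 8>1]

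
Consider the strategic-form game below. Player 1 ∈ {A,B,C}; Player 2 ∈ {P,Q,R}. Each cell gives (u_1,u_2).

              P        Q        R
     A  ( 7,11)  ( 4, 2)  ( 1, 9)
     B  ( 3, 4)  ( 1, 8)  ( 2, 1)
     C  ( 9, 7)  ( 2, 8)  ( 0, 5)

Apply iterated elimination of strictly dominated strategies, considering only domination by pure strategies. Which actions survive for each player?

P2 drop R (P beats it: A:11>9 B:4>1 C:7>5)
P1 drop B (A beats it: P:7>3 Q:4>1)
P1→{A,C} P2→{P,Q}

Survivors P1:{A,C} P2:{P,Q}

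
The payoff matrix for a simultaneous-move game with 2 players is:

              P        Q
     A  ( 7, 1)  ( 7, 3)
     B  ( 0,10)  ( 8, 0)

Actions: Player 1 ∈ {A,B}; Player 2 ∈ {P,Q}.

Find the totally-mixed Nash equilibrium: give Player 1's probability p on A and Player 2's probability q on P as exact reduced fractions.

P1 mixes 5/6 on A; P2 mixes 1/8 on P

P1 indiff ⇒ q·7+(1-q)·7 = q·0+(1-q)·8 ⇒ q(7) = (1-q)(1) ⇒ q = 1/8
P2 indiff ⇒ p·1+(1-p)·10 = p·3+(1-p)·0 ⇒ p(-2) = (1-p)(-10) ⇒ p = 5/6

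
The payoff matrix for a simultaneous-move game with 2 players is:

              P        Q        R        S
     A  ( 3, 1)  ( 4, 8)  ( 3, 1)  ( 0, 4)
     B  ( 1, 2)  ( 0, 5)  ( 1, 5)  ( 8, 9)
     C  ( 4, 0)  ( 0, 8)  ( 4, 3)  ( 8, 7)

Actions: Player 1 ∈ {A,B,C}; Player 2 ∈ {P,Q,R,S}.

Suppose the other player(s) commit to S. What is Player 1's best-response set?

P1 best: {B,C}

u_1(A vs S) = 0
u_1(B vs S) = 8
u_1(C vs S) = 8
max payoff 8 at {B,C}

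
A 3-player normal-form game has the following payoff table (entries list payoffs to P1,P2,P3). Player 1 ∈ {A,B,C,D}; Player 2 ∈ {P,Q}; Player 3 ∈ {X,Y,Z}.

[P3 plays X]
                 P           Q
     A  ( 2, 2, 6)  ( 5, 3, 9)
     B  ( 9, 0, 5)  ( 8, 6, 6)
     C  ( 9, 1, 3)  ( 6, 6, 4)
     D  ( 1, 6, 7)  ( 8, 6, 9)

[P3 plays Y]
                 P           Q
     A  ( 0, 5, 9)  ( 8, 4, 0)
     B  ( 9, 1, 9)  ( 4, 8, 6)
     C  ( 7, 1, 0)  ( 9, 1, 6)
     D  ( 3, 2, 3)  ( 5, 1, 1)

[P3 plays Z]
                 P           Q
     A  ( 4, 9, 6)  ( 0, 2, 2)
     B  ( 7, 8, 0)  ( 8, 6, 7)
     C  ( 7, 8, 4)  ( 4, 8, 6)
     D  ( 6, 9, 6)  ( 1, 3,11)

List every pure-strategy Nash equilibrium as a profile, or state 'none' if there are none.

PSNE = {(C,P,Z), (C,Q,Y)}

(A,P,X): not NE [P1→C gives 9>2; P2→Q gives 3>2; P3→Y gives 9>6]
(A,P,Y): not NE [P1→B gives 9>0]
(A,P,Z): not NE [P1→C gives 7>4; P3→Y gives 9>6]
(A,Q,X): not NE [P1→D gives 8>5]
(A,Q,Y): not NE [P1→C gives 9>8; P2→P gives 5>4; P3→X gives 9>0]
(A,Q,Z): not NE [P1→B gives 8>0; P2→P gives 9>2; P3→X gives 9>2]
(B,P,X): not NE [P2→Q gives 6>0; P3→Y gives 9>5]
(B,P,Y): not NE [P2→Q gives 8>1]
(B,P,Z): not NE [P3→Y gives 9>0]
(B,Q,X): not NE [P3→Z gives 7>6]
(B,Q,Y): not NE [P1→C gives 9>4; P3→Z gives 7>6]
(B,Q,Z): not NE [P2→P gives 8>6]
(C,P,X): not NE [P2→Q gives 6>1; P3→Z gives 4>3]
(C,P,Y): not NE [P1→B gives 9>7; P3→Z gives 4>0]
(C,P,Z): NE
(C,Q,X): not NE [P1→D gives 8>6; P3→Z gives 6>4]
(C,Q,Y): NE
(C,Q,Z): not NE [P1→B gives 8>4]
(D,P,X): not NE [P1→C gives 9>1]
(D,P,Y): not NE [P1→B gives 9>3; P3→X gives 7>3]
(D,P,Z): not NE [P1→C gives 7>6; P3→X gives 7>6]
(D,Q,X): not NE [P3→Z gives 11>9]
(D,Q,Y): not NE [P1→C gives 9>5; P2→P gives 2>1; P3→Z gives 11>1]
(D,Q,Z): not NE [P1→B gives 8>1; P2→P gives 9>3]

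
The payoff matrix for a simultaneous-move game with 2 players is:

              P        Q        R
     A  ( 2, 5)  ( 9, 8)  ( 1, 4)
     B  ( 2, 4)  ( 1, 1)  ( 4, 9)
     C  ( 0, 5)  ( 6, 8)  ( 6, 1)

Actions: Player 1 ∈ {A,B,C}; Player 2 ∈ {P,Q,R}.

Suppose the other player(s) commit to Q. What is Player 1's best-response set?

u_1(A vs Q) = 9
u_1(B vs Q) = 1
u_1(C vs Q) = 6
max payoff 9 at {A}

P1 best: {A}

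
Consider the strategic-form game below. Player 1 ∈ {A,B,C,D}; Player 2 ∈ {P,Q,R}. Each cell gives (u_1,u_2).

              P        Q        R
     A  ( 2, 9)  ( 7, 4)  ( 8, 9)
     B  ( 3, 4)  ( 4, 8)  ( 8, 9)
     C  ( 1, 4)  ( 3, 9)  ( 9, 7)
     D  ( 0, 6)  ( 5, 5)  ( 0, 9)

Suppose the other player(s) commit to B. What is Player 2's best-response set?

u_2(P vs B) = 4
u_2(Q vs B) = 8
u_2(R vs B) = 9
max payoff 9 at {R}

BR_2 = {R}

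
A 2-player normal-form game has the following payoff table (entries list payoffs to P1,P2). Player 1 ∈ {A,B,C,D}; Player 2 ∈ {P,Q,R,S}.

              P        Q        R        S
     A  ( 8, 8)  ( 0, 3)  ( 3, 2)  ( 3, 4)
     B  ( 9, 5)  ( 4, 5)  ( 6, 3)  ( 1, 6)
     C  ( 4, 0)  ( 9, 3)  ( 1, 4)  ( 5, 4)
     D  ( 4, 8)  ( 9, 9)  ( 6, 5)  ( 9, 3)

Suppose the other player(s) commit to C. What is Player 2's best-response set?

u_2(P vs C) = 0
u_2(Q vs C) = 3
u_2(R vs C) = 4
u_2(S vs C) = 4
max payoff 4 at {R,S}

BR_2 = {R,S}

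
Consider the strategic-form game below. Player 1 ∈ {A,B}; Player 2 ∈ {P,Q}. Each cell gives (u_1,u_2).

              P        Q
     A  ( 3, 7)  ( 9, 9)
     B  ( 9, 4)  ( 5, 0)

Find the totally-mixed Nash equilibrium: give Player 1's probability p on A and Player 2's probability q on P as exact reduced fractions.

(p,q) = (2/3, 2/5)

P1 indiff ⇒ q·3+(1-q)·9 = q·9+(1-q)·5 ⇒ q(-6) = (1-q)(-4) ⇒ q = 2/5
P2 indiff ⇒ p·7+(1-p)·4 = p·9+(1-p)·0 ⇒ p(-2) = (1-p)(-4) ⇒ p = 2/3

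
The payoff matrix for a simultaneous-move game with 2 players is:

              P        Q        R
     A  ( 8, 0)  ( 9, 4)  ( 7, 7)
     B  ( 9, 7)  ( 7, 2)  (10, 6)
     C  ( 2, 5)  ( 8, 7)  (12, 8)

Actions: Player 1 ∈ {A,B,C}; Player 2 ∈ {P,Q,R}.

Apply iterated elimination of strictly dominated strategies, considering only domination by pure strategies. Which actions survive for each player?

IESDS → P1:{B,C} P2:{P,R}

P2 drop Q (R beats it: A:7>4 B:6>2 C:8>7)
P1 drop A (B beats it: P:9>8 R:10>7)
P1→{B,C} P2→{P,R}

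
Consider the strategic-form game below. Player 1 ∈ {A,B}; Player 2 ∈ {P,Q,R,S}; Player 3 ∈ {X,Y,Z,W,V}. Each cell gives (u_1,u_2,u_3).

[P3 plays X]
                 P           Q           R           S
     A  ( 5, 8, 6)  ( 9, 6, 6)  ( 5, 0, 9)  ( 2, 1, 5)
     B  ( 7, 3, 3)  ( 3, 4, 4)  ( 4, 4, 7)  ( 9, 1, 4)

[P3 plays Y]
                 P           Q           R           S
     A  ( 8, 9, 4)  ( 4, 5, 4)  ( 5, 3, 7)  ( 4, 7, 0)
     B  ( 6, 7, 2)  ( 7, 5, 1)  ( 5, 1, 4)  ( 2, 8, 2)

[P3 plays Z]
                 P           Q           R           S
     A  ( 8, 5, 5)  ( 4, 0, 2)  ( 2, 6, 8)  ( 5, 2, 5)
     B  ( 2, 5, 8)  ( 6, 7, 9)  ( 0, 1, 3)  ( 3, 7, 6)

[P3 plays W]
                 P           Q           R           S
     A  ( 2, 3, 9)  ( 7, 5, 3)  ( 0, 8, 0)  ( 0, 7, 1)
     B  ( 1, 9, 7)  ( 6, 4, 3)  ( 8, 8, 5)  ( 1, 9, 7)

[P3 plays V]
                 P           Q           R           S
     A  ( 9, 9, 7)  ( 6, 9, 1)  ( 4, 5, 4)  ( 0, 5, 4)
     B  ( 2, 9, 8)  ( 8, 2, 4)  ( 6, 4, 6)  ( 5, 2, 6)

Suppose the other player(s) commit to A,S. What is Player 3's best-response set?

u_3(X vs A,S) = 5
u_3(Y vs A,S) = 0
u_3(Z vs A,S) = 5
u_3(W vs A,S) = 1
u_3(V vs A,S) = 4
max payoff 5 at {X,Z}

argmax u_3 = {X,Z}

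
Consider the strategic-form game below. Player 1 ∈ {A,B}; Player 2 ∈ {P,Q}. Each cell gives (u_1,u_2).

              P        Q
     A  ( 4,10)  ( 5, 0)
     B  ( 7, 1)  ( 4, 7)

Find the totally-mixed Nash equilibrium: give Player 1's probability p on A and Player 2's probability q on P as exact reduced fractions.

P1 indiff ⇒ q·4+(1-q)·5 = q·7+(1-q)·4 ⇒ q(-3) = (1-q)(-1) ⇒ q = 1/4
P2 indiff ⇒ p·10+(1-p)·1 = p·0+(1-p)·7 ⇒ p(10) = (1-p)(6) ⇒ p = 3/8

P1 mixes 3/8 on A; P2 mixes 1/4 on P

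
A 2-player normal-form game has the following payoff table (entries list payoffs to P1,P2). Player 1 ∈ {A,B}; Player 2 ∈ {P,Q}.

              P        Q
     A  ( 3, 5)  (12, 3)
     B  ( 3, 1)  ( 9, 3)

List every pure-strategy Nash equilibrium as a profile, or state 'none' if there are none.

(A,P): NE
(A,Q): not NE [P2→P gives 5>3]
(B,P): not NE [P2→Q gives 3>1]
(B,Q): not NE [P1→A gives 12>9]

PSNE = {(A,P)}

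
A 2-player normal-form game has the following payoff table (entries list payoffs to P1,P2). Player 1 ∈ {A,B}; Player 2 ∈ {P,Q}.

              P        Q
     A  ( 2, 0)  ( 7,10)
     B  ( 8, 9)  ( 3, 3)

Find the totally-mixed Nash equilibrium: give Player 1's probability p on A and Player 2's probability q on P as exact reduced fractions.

P1 indiff ⇒ q·2+(1-q)·7 = q·8+(1-q)·3 ⇒ q(-6) = (1-q)(-4) ⇒ q = 2/5
P2 indiff ⇒ p·0+(1-p)·9 = p·10+(1-p)·3 ⇒ p(-10) = (1-p)(-6) ⇒ p = 3/8

P1 mixes 3/8 on A; P2 mixes 2/5 on P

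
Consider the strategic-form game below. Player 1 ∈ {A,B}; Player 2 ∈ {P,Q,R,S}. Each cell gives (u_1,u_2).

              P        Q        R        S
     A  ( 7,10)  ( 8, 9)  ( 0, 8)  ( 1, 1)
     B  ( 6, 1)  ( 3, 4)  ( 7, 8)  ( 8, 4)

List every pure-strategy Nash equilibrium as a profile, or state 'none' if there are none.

Nash profiles: (A,P), (B,R)

(A,P): NE
(A,Q): not NE [P2→P gives 10>9]
(A,R): not NE [P1→B gives 7>0; P2→P gives 10>8]
(A,S): not NE [P1→B gives 8>1; P2→P gives 10>1]
(B,P): not NE [P1→A gives 7>6; P2→R gives 8>1]
(B,Q): not NE [P1→A gives 8>3; P2→R gives 8>4]
(B,R): NE
(B,S): not NE [P2→R gives 8>4]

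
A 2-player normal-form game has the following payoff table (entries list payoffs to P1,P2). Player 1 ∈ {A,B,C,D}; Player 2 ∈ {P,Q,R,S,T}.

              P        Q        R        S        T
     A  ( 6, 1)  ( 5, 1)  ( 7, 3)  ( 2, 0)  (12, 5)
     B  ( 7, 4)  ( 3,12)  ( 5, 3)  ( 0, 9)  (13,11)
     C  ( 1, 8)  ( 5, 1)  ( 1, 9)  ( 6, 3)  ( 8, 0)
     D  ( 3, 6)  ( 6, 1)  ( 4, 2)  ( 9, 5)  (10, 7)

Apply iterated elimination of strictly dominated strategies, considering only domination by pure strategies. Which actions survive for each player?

P1 drop C (D beats it: P:3>1 Q:6>5 R:4>1 S:9>6 T:10>8)
P2 drop P (T beats it: A:5>1 B:11>4 D:7>6)
P2 drop R (T beats it: A:5>3 B:11>3 D:7>2)
P2 drop S (T beats it: A:5>0 B:11>9 D:7>5)
P1→{A,B,D} P2→{Q,T}

IESDS → P1:{A,B,D} P2:{Q,T}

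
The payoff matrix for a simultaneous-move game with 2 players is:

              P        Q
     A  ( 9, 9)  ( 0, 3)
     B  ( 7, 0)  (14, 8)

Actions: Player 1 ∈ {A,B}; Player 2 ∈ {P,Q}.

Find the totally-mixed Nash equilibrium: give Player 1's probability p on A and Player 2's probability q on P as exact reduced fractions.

P1 indiff ⇒ q·9+(1-q)·0 = q·7+(1-q)·14 ⇒ q(2) = (1-q)(14) ⇒ q = 7/8
P2 indiff ⇒ p·9+(1-p)·0 = p·3+(1-p)·8 ⇒ p(6) = (1-p)(8) ⇒ p = 4/7

P1 mixes 4/7 on A; P2 mixes 7/8 on P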